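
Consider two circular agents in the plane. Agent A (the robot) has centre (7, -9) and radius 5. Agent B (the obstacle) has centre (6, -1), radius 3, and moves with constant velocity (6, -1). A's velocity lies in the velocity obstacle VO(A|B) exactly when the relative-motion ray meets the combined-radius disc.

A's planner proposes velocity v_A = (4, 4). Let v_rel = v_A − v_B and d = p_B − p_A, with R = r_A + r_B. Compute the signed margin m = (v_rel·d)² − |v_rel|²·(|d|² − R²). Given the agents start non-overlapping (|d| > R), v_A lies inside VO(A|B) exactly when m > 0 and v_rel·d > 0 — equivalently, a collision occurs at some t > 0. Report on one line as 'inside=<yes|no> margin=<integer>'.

d = (-1, 8),  |d|² = 65;  R = 5+3 = 8,  c = 65−8² = 1
v_rel = (-2, 5),  |v_rel|² = 29;  v_rel·d = (-2)·(-1) + (5)·(8) = 42
29·t² − 84·t + 1 = 0  ⇒  m = 42² − 29·1 = 1735
m = 1735 > 0,  v_rel·d = 42 > 0  ⇒  inside

inside=yes margin=1735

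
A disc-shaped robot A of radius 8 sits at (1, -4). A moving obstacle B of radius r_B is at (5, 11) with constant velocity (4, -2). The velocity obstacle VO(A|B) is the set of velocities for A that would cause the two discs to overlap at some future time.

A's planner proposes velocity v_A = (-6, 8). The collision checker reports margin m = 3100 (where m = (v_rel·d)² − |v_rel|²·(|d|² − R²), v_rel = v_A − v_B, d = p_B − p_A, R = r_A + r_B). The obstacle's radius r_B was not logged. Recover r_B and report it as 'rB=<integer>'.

m = 3100
d = (4, 15);  v_rel = (-10, 10),  |v_rel|² = 200
v_rel×d = (-10)·(15) − (10)·(4) = -190
since m = R²·200 − (-190)²:  R² = (36100 + 3100) / 200 = 196
R = √196 = 14  ⇒  r_B = 14 − 8 = 6

rB=6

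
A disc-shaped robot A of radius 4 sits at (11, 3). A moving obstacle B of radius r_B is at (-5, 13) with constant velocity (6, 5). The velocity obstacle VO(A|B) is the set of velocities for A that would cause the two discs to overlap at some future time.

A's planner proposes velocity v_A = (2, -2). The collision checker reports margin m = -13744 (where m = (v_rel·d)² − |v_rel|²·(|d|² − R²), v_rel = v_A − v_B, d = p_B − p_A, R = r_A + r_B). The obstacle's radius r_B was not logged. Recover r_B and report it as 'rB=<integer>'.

m = -13744
d = (-16, 10);  v_rel = (-4, -7),  |v_rel|² = 65
v_rel×d = (-4)·(10) − (-7)·(-16) = -152
since m = R²·65 − (-152)²:  R² = (23104 + -13744) / 65 = 144
R = √144 = 12  ⇒  r_B = 12 − 4 = 8

rB=8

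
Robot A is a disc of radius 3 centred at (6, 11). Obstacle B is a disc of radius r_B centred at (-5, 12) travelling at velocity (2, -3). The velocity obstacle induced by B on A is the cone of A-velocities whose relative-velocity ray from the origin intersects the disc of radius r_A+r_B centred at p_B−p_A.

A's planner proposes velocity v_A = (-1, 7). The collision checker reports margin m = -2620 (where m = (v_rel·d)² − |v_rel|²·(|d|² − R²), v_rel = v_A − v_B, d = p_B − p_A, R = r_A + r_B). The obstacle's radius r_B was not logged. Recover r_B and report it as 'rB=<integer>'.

m = -2620
d = (-11, 1);  v_rel = (-3, 10),  |v_rel|² = 109
v_rel×d = (-3)·(1) − (10)·(-11) = 107
since m = R²·109 − 107²:  R² = (11449 + -2620) / 109 = 81
R = √81 = 9  ⇒  r_B = 9 − 3 = 6

rB=6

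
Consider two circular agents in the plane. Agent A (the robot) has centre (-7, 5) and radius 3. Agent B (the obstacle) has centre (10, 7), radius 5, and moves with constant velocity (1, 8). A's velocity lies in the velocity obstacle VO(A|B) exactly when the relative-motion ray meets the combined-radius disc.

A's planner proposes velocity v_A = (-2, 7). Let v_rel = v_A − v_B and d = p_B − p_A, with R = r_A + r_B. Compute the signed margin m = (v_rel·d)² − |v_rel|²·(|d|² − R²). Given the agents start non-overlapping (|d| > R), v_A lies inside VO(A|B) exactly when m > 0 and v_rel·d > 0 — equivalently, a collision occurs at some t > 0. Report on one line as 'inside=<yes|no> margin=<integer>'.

d = (17, 2),  |d|² = 293;  R = 3+5 = 8,  c = 293−8² = 229
v_rel = (-3, -1),  |v_rel|² = 10;  v_rel·d = (-3)·(17) + (-1)·(2) = -53
10·t² + 106·t + 229 = 0  ⇒  m = (-53)² − 10·229 = 519
m = 519 > 0,  v_rel·d = -53 < 0  ⇒  outside

inside=no margin=519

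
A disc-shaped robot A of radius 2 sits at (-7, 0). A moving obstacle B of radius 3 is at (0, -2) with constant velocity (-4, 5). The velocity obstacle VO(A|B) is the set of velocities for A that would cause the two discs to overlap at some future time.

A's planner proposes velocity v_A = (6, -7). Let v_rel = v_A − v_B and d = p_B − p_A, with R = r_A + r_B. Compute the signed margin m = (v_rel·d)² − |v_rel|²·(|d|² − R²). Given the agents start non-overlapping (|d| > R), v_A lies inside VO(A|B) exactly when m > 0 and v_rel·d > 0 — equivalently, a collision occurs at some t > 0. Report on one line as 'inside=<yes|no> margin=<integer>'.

d = (7, -2),  |d|² = 53;  R = 2+3 = 5,  c = 53−5² = 28
v_rel = (10, -12),  |v_rel|² = 244;  v_rel·d = (10)·(7) + (-12)·(-2) = 94
244·t² − 188·t + 28 = 0  ⇒  m = 94² − 244·28 = 2004
m = 2004 > 0,  v_rel·d = 94 > 0  ⇒  inside

inside=yes margin=2004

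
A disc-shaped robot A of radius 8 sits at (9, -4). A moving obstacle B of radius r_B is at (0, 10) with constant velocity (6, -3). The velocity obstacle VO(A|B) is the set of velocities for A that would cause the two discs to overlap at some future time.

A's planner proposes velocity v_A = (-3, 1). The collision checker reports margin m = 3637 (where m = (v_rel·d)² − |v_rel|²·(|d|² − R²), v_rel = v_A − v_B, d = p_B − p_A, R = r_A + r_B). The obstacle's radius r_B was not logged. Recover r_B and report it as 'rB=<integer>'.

m = 3637
d = (-9, 14);  v_rel = (-9, 4),  |v_rel|² = 97
v_rel×d = (-9)·(14) − (4)·(-9) = -90
since m = R²·97 − (-90)²:  R² = (8100 + 3637) / 97 = 121
R = √121 = 11  ⇒  r_B = 11 − 8 = 3

rB=3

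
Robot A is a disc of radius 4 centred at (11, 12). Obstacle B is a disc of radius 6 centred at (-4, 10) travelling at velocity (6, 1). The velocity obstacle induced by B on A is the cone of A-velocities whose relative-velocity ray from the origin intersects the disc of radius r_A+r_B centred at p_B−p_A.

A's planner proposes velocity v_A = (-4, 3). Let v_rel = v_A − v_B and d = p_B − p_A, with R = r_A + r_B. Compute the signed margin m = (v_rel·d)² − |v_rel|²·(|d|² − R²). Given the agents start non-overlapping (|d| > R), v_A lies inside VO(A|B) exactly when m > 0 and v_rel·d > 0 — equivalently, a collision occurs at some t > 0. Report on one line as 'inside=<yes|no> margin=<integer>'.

d = (-15, -2),  |d|² = 229;  R = 4+6 = 10,  c = 229−10² = 129
v_rel = (-10, 2),  |v_rel|² = 104;  v_rel·d = (-10)·(-15) + (2)·(-2) = 146
104·t² − 292·t + 129 = 0  ⇒  m = 146² − 104·129 = 7900
m = 7900 > 0,  v_rel·d = 146 > 0  ⇒  inside

inside=yes margin=7900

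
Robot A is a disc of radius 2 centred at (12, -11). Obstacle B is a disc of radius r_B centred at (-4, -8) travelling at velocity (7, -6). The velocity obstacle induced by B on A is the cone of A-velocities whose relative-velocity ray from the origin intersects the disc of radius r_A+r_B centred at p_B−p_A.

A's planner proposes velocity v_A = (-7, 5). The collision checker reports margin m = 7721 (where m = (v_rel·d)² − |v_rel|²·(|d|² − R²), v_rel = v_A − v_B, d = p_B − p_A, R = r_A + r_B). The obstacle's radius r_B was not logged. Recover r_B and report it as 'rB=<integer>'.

m = 7721
d = (-16, 3);  v_rel = (-14, 11),  |v_rel|² = 317
v_rel×d = (-14)·(3) − (11)·(-16) = 134
since m = R²·317 − 134²:  R² = (17956 + 7721) / 317 = 81
R = √81 = 9  ⇒  r_B = 9 − 2 = 7

rB=7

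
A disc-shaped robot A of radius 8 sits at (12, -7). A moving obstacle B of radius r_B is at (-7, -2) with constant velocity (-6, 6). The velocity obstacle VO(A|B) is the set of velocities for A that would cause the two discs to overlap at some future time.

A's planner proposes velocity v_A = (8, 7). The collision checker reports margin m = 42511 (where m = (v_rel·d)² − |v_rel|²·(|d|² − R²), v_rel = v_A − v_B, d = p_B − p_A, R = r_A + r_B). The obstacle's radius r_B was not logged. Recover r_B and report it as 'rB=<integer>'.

m = 42511
d = (-19, 5);  v_rel = (14, 1),  |v_rel|² = 197
v_rel×d = (14)·(5) − (1)·(-19) = 89
since m = R²·197 − 89²:  R² = (7921 + 42511) / 197 = 256
R = √256 = 16  ⇒  r_B = 16 − 8 = 8

rB=8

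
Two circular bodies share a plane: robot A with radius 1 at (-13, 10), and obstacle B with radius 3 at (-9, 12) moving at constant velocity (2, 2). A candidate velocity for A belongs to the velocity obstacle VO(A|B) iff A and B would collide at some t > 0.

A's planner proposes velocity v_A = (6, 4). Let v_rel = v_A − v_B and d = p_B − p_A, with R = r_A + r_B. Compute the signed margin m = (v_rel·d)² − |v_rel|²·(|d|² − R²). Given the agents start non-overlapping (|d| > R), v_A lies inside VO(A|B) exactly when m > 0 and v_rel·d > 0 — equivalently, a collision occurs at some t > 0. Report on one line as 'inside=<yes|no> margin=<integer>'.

d = (4, 2),  |d|² = 20;  R = 1+3 = 4,  c = 20−4² = 4
v_rel = (4, 2),  |v_rel|² = 20;  v_rel·d = (4)·(4) + (2)·(2) = 20
20·t² − 40·t + 4 = 0  ⇒  m = 20² − 20·4 = 320
m = 320 > 0,  v_rel·d = 20 > 0  ⇒  inside

inside=yes margin=320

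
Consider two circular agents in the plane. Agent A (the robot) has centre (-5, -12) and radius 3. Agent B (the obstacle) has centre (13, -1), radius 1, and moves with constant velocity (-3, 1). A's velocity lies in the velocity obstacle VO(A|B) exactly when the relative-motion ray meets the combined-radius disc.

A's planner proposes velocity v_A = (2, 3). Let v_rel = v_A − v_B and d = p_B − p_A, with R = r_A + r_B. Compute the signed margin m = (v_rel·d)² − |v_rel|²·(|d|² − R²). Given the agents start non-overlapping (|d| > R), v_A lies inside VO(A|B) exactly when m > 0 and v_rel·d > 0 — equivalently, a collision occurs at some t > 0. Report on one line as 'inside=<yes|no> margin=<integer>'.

d = (18, 11),  |d|² = 445;  R = 3+1 = 4,  c = 445−4² = 429
v_rel = (5, 2),  |v_rel|² = 29;  v_rel·d = (5)·(18) + (2)·(11) = 112
29·t² − 224·t + 429 = 0  ⇒  m = 112² − 29·429 = 103
m = 103 > 0,  v_rel·d = 112 > 0  ⇒  inside

inside=yes margin=103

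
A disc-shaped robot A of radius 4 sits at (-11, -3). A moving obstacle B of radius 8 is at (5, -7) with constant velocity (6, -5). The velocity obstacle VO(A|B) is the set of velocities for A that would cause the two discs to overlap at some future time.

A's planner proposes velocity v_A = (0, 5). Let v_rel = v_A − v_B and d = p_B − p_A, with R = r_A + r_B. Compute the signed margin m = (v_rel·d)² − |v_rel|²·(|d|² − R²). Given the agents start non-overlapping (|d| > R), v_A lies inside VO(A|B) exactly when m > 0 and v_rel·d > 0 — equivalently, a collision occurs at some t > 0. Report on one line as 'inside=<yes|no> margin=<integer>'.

d = (16, -4),  |d|² = 272;  R = 4+8 = 12,  c = 272−12² = 128
v_rel = (-6, 10),  |v_rel|² = 136;  v_rel·d = (-6)·(16) + (10)·(-4) = -136
136·t² + 272·t + 128 = 0  ⇒  m = (-136)² − 136·128 = 1088
m = 1088 > 0,  v_rel·d = -136 < 0  ⇒  outside

inside=no margin=1088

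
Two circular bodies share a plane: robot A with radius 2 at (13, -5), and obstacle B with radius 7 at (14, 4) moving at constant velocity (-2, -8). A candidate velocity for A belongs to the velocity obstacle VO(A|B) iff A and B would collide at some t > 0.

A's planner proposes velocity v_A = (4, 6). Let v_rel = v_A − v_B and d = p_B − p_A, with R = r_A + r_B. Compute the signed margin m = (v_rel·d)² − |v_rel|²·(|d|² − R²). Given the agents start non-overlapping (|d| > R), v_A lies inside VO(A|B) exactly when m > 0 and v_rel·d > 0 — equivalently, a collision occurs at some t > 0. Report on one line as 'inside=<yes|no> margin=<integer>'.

d = (1, 9),  |d|² = 82;  R = 2+7 = 9,  c = 82−9² = 1
v_rel = (6, 14),  |v_rel|² = 232;  v_rel·d = (6)·(1) + (14)·(9) = 132
232·t² − 264·t + 1 = 0  ⇒  m = 132² − 232·1 = 17192
m = 17192 > 0,  v_rel·d = 132 > 0  ⇒  inside

inside=yes margin=17192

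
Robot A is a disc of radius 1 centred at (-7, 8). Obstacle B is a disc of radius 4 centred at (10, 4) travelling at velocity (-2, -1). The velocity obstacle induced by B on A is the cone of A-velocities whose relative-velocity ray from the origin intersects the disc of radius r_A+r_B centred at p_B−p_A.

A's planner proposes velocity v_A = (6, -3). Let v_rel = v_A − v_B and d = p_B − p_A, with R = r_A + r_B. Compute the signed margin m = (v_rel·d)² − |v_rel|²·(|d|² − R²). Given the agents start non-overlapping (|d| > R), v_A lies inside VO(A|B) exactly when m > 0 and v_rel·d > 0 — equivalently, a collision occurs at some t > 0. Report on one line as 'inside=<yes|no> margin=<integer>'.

d = (17, -4),  |d|² = 305;  R = 1+4 = 5,  c = 305−5² = 280
v_rel = (8, -2),  |v_rel|² = 68;  v_rel·d = (8)·(17) + (-2)·(-4) = 144
68·t² − 288·t + 280 = 0  ⇒  m = 144² − 68·280 = 1696
m = 1696 > 0,  v_rel·d = 144 > 0  ⇒  inside

inside=yes margin=1696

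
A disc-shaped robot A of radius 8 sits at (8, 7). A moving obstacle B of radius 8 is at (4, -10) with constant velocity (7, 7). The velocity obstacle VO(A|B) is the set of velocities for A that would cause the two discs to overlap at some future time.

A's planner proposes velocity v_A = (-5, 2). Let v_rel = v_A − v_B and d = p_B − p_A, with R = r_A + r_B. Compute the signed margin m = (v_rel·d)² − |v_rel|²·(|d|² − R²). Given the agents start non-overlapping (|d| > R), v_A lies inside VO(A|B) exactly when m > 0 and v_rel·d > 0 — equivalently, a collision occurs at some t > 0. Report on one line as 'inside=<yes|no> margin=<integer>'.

d = (-4, -17),  |d|² = 305;  R = 8+8 = 16,  c = 305−16² = 49
v_rel = (-12, -5),  |v_rel|² = 169;  v_rel·d = (-12)·(-4) + (-5)·(-17) = 133
169·t² − 266·t + 49 = 0  ⇒  m = 133² − 169·49 = 9408
m = 9408 > 0,  v_rel·d = 133 > 0  ⇒  inside

inside=yes margin=9408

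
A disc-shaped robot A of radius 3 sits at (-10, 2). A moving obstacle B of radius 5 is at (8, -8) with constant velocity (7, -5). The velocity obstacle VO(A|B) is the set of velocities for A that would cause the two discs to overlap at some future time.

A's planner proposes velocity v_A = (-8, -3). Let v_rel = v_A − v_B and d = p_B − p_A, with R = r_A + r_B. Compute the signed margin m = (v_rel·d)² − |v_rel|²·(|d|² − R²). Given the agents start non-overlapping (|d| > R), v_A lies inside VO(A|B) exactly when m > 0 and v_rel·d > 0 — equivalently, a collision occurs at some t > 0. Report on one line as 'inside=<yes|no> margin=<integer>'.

d = (18, -10),  |d|² = 424;  R = 3+5 = 8,  c = 424−8² = 360
v_rel = (-15, 2),  |v_rel|² = 229;  v_rel·d = (-15)·(18) + (2)·(-10) = -290
229·t² + 580·t + 360 = 0  ⇒  m = (-290)² − 229·360 = 1660
m = 1660 > 0,  v_rel·d = -290 < 0  ⇒  outside

inside=no margin=1660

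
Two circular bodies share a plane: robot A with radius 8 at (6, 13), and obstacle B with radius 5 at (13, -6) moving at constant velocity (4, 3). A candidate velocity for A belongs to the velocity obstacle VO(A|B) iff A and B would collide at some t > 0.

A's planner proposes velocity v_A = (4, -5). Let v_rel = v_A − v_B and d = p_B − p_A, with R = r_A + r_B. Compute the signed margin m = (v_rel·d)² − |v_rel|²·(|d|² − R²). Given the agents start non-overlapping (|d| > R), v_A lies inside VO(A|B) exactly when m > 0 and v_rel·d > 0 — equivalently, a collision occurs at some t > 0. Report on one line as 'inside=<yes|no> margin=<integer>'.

d = (7, -19),  |d|² = 410;  R = 8+5 = 13,  c = 410−13² = 241
v_rel = (0, -8),  |v_rel|² = 64;  v_rel·d = (0)·(7) + (-8)·(-19) = 152
64·t² − 304·t + 241 = 0  ⇒  m = 152² − 64·241 = 7680
m = 7680 > 0,  v_rel·d = 152 > 0  ⇒  inside

inside=yes margin=7680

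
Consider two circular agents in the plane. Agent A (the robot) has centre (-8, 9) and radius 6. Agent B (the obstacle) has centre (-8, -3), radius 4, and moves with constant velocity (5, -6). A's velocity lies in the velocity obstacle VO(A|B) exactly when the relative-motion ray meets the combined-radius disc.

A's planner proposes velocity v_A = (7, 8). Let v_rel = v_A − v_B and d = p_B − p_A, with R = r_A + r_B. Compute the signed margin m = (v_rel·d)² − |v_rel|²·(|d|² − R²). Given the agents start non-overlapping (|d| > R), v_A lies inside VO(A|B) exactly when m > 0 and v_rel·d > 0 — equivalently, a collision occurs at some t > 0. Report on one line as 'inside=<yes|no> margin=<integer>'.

d = (0, -12),  |d|² = 144;  R = 6+4 = 10,  c = 144−10² = 44
v_rel = (2, 14),  |v_rel|² = 200;  v_rel·d = (2)·(0) + (14)·(-12) = -168
200·t² + 336·t + 44 = 0  ⇒  m = (-168)² − 200·44 = 19424
m = 19424 > 0,  v_rel·d = -168 < 0  ⇒  outside

inside=no margin=19424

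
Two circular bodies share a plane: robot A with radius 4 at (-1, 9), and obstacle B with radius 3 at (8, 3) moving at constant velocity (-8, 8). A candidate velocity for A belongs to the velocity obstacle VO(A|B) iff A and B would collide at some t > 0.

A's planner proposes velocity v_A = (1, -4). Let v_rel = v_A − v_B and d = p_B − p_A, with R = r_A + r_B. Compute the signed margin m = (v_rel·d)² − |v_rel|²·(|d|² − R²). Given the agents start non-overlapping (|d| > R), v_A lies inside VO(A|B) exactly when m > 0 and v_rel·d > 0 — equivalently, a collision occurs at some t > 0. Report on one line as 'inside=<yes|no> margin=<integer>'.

d = (9, -6),  |d|² = 117;  R = 4+3 = 7,  c = 117−7² = 68
v_rel = (9, -12),  |v_rel|² = 225;  v_rel·d = (9)·(9) + (-12)·(-6) = 153
225·t² − 306·t + 68 = 0  ⇒  m = 153² − 225·68 = 8109
m = 8109 > 0,  v_rel·d = 153 > 0  ⇒  inside

inside=yes margin=8109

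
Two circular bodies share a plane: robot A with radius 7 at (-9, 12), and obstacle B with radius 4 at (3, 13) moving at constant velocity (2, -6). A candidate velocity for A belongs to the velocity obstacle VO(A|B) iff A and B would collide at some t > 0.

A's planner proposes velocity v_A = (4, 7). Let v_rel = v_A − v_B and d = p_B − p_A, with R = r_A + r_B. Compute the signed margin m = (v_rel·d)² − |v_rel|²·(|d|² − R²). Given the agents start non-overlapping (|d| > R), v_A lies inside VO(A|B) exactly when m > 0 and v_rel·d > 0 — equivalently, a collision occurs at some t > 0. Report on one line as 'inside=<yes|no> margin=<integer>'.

d = (12, 1),  |d|² = 145;  R = 7+4 = 11,  c = 145−11² = 24
v_rel = (2, 13),  |v_rel|² = 173;  v_rel·d = (2)·(12) + (13)·(1) = 37
173·t² − 74·t + 24 = 0  ⇒  m = 37² − 173·24 = -2783
m = -2783 < 0,  v_rel·d = 37 > 0  ⇒  outside

inside=no margin=-2783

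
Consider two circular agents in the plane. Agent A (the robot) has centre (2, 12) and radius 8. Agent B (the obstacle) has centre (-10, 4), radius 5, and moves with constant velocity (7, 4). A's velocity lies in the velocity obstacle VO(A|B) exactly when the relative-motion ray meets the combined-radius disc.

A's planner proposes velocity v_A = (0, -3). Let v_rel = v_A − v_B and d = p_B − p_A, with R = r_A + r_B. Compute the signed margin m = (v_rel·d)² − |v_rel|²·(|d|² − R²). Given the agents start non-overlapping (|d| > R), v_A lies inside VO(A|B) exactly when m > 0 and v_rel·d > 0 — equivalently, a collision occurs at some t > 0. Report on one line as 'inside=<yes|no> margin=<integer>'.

d = (-12, -8),  |d|² = 208;  R = 8+5 = 13,  c = 208−13² = 39
v_rel = (-7, -7),  |v_rel|² = 98;  v_rel·d = (-7)·(-12) + (-7)·(-8) = 140
98·t² − 280·t + 39 = 0  ⇒  m = 140² − 98·39 = 15778
m = 15778 > 0,  v_rel·d = 140 > 0  ⇒  inside

inside=yes margin=15778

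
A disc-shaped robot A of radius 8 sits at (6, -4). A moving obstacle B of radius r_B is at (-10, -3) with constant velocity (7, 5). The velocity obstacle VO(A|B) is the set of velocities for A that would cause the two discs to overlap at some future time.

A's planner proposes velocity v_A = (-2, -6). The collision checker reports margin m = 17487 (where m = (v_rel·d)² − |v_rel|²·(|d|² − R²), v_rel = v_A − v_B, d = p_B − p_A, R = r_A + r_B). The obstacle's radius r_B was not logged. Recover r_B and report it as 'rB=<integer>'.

m = 17487
d = (-16, 1);  v_rel = (-9, -11),  |v_rel|² = 202
v_rel×d = (-9)·(1) − (-11)·(-16) = -185
since m = R²·202 − (-185)²:  R² = (34225 + 17487) / 202 = 256
R = √256 = 16  ⇒  r_B = 16 − 8 = 8

rB=8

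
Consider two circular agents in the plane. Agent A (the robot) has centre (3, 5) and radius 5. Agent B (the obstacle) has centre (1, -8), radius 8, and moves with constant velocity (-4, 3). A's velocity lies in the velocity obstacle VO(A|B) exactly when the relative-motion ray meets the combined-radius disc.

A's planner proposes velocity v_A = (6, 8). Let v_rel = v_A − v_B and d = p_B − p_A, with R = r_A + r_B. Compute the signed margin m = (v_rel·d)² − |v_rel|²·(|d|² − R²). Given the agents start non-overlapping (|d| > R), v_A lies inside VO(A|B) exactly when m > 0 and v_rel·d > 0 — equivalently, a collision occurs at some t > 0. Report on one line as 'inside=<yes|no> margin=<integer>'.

d = (-2, -13),  |d|² = 173;  R = 5+8 = 13,  c = 173−13² = 4
v_rel = (10, 5),  |v_rel|² = 125;  v_rel·d = (10)·(-2) + (5)·(-13) = -85
125·t² + 170·t + 4 = 0  ⇒  m = (-85)² − 125·4 = 6725
m = 6725 > 0,  v_rel·d = -85 < 0  ⇒  outside

inside=no margin=6725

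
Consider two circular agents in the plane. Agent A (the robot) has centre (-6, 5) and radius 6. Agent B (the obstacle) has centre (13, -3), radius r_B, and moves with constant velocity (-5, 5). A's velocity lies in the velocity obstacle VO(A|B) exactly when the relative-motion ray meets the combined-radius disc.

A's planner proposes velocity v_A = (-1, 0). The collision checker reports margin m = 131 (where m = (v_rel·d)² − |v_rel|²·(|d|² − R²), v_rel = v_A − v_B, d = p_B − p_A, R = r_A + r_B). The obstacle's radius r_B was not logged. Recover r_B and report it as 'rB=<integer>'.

m = 131
d = (19, -8);  v_rel = (4, -5),  |v_rel|² = 41
v_rel×d = (4)·(-8) − (-5)·(19) = 63
since m = R²·41 − 63²:  R² = (3969 + 131) / 41 = 100
R = √100 = 10  ⇒  r_B = 10 − 6 = 4

rB=4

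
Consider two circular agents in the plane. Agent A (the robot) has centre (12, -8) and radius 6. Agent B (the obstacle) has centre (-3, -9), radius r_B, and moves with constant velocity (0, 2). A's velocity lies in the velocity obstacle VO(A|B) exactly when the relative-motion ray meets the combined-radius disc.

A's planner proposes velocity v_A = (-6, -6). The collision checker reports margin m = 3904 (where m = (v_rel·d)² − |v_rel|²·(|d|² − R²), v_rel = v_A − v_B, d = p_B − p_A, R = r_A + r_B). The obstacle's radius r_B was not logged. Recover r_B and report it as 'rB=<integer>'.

m = 3904
d = (-15, -1);  v_rel = (-6, -8),  |v_rel|² = 100
v_rel×d = (-6)·(-1) − (-8)·(-15) = -114
since m = R²·100 − (-114)²:  R² = (12996 + 3904) / 100 = 169
R = √169 = 13  ⇒  r_B = 13 − 6 = 7

rB=7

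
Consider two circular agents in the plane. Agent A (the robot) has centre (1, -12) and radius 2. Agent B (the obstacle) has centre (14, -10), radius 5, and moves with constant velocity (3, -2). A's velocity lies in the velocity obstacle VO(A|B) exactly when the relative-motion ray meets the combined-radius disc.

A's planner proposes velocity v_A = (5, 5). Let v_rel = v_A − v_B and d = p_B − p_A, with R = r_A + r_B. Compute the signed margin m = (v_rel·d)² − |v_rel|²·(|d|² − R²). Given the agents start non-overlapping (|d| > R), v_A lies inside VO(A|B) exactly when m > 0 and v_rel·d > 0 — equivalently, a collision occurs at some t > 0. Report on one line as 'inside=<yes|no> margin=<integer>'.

d = (13, 2),  |d|² = 173;  R = 2+5 = 7,  c = 173−7² = 124
v_rel = (2, 7),  |v_rel|² = 53;  v_rel·d = (2)·(13) + (7)·(2) = 40
53·t² − 80·t + 124 = 0  ⇒  m = 40² − 53·124 = -4972
m = -4972 < 0,  v_rel·d = 40 > 0  ⇒  outside

inside=no margin=-4972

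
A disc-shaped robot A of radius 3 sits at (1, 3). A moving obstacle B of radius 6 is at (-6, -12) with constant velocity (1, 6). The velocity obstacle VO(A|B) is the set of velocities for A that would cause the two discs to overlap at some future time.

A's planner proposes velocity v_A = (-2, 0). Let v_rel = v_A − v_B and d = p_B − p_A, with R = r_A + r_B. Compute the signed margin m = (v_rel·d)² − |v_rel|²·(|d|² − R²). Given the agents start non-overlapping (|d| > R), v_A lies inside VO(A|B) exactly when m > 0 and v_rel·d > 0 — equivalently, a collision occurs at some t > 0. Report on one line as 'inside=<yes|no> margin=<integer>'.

d = (-7, -15),  |d|² = 274;  R = 3+6 = 9,  c = 274−9² = 193
v_rel = (-3, -6),  |v_rel|² = 45;  v_rel·d = (-3)·(-7) + (-6)·(-15) = 111
45·t² − 222·t + 193 = 0  ⇒  m = 111² − 45·193 = 3636
m = 3636 > 0,  v_rel·d = 111 > 0  ⇒  inside

inside=yes margin=3636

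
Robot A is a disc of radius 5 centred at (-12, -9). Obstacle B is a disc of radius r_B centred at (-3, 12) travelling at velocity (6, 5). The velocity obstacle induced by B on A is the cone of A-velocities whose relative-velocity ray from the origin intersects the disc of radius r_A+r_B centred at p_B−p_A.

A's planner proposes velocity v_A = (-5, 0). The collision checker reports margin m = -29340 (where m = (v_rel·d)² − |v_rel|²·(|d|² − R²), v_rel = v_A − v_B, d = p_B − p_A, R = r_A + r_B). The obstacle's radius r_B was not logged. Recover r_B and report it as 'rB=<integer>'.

m = -29340
d = (9, 21);  v_rel = (-11, -5),  |v_rel|² = 146
v_rel×d = (-11)·(21) − (-5)·(9) = -186
since m = R²·146 − (-186)²:  R² = (34596 + -29340) / 146 = 36
R = √36 = 6  ⇒  r_B = 6 − 5 = 1

rB=1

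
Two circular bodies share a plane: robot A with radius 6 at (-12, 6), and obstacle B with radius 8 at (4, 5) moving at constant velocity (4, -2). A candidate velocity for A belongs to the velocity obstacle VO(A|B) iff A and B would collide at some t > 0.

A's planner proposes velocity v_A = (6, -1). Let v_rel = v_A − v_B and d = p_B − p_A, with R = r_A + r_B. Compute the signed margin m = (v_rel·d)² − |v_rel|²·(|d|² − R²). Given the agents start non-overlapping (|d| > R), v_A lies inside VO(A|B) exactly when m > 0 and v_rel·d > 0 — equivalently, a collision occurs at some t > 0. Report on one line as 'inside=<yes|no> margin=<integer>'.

d = (16, -1),  |d|² = 257;  R = 6+8 = 14,  c = 257−14² = 61
v_rel = (2, 1),  |v_rel|² = 5;  v_rel·d = (2)·(16) + (1)·(-1) = 31
5·t² − 62·t + 61 = 0  ⇒  m = 31² − 5·61 = 656
m = 656 > 0,  v_rel·d = 31 > 0  ⇒  inside

inside=yes margin=656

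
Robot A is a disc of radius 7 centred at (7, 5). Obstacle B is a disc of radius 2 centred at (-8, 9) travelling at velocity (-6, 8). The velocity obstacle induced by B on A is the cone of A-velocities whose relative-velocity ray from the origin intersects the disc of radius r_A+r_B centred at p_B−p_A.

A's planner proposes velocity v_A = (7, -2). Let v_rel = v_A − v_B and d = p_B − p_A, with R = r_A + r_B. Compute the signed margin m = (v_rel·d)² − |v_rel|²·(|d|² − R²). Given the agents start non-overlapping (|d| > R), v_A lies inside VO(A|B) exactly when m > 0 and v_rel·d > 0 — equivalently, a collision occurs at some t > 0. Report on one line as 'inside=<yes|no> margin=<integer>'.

d = (-15, 4),  |d|² = 241;  R = 7+2 = 9,  c = 241−9² = 160
v_rel = (13, -10),  |v_rel|² = 269;  v_rel·d = (13)·(-15) + (-10)·(4) = -235
269·t² + 470·t + 160 = 0  ⇒  m = (-235)² − 269·160 = 12185
m = 12185 > 0,  v_rel·d = -235 < 0  ⇒  outside

inside=no margin=12185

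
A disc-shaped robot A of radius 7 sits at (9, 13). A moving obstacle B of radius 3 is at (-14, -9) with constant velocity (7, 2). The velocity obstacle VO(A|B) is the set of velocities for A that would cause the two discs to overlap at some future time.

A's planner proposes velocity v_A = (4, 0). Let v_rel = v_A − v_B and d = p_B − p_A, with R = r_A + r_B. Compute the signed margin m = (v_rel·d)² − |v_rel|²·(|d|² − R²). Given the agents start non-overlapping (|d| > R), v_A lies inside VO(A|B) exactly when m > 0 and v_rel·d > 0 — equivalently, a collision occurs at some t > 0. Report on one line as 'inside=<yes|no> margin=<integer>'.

d = (-23, -22),  |d|² = 1013;  R = 7+3 = 10,  c = 1013−10² = 913
v_rel = (-3, -2),  |v_rel|² = 13;  v_rel·d = (-3)·(-23) + (-2)·(-22) = 113
13·t² − 226·t + 913 = 0  ⇒  m = 113² − 13·913 = 900
m = 900 > 0,  v_rel·d = 113 > 0  ⇒  inside

inside=yes margin=900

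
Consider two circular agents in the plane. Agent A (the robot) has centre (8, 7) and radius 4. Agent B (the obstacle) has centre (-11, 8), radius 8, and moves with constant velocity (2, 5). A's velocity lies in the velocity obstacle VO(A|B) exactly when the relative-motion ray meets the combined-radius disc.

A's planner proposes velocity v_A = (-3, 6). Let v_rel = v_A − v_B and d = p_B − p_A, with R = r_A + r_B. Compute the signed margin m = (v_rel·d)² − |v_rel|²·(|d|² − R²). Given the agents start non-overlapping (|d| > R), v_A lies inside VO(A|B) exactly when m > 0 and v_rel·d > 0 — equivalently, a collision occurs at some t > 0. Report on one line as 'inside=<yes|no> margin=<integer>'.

d = (-19, 1),  |d|² = 362;  R = 4+8 = 12,  c = 362−12² = 218
v_rel = (-5, 1),  |v_rel|² = 26;  v_rel·d = (-5)·(-19) + (1)·(1) = 96
26·t² − 192·t + 218 = 0  ⇒  m = 96² − 26·218 = 3548
m = 3548 > 0,  v_rel·d = 96 > 0  ⇒  inside

inside=yes margin=3548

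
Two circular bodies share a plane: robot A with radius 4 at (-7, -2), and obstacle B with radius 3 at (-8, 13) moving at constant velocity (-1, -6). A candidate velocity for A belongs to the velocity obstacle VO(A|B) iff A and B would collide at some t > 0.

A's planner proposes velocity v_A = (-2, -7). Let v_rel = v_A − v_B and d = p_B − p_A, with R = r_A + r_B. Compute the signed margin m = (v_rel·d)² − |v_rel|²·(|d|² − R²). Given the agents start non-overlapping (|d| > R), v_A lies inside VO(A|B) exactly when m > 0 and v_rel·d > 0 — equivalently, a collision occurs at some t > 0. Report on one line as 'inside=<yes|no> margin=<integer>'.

d = (-1, 15),  |d|² = 226;  R = 4+3 = 7,  c = 226−7² = 177
v_rel = (-1, -1),  |v_rel|² = 2;  v_rel·d = (-1)·(-1) + (-1)·(15) = -14
2·t² + 28·t + 177 = 0  ⇒  m = (-14)² − 2·177 = -158
m = -158 < 0,  v_rel·d = -14 < 0  ⇒  outside

inside=no margin=-158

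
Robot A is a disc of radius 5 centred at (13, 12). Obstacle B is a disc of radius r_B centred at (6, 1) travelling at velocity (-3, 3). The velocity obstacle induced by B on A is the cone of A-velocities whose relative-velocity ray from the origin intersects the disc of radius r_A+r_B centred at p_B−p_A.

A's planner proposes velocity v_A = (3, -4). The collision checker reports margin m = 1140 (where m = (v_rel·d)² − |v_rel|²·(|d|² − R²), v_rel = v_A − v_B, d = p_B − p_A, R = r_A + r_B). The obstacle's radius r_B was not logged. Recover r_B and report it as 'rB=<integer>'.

m = 1140
d = (-7, -11);  v_rel = (6, -7),  |v_rel|² = 85
v_rel×d = (6)·(-11) − (-7)·(-7) = -115
since m = R²·85 − (-115)²:  R² = (13225 + 1140) / 85 = 169
R = √169 = 13  ⇒  r_B = 13 − 5 = 8

rB=8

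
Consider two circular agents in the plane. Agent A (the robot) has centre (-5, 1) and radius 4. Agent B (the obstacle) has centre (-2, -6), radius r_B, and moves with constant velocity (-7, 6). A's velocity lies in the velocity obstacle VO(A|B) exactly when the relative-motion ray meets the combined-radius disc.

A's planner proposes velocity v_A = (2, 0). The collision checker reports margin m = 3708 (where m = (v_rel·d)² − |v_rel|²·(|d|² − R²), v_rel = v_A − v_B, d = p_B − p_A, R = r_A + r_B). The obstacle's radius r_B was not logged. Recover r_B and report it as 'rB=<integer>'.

m = 3708
d = (3, -7);  v_rel = (9, -6),  |v_rel|² = 117
v_rel×d = (9)·(-7) − (-6)·(3) = -45
since m = R²·117 − (-45)²:  R² = (2025 + 3708) / 117 = 49
R = √49 = 7  ⇒  r_B = 7 − 4 = 3

rB=3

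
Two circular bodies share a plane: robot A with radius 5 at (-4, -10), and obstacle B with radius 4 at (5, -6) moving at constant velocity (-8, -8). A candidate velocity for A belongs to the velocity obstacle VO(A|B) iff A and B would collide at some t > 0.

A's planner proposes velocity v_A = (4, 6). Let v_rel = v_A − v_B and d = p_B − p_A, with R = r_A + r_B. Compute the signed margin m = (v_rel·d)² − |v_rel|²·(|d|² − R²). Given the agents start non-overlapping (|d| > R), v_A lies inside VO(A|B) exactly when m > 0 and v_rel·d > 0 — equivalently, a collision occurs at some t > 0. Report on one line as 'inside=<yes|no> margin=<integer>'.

d = (9, 4),  |d|² = 97;  R = 5+4 = 9,  c = 97−9² = 16
v_rel = (12, 14),  |v_rel|² = 340;  v_rel·d = (12)·(9) + (14)·(4) = 164
340·t² − 328·t + 16 = 0  ⇒  m = 164² − 340·16 = 21456
m = 21456 > 0,  v_rel·d = 164 > 0  ⇒  inside

inside=yes margin=21456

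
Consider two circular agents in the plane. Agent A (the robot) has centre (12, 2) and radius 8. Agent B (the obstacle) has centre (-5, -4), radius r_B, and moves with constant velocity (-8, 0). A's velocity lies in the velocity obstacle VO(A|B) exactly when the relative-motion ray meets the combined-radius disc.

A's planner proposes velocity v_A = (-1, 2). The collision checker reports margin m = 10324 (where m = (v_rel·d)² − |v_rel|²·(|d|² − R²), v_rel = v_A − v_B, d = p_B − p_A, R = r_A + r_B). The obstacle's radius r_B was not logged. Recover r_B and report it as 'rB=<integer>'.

m = 10324
d = (-17, -6);  v_rel = (7, 2),  |v_rel|² = 53
v_rel×d = (7)·(-6) − (2)·(-17) = -8
since m = R²·53 − (-8)²:  R² = (64 + 10324) / 53 = 196
R = √196 = 14  ⇒  r_B = 14 − 8 = 6

rB=6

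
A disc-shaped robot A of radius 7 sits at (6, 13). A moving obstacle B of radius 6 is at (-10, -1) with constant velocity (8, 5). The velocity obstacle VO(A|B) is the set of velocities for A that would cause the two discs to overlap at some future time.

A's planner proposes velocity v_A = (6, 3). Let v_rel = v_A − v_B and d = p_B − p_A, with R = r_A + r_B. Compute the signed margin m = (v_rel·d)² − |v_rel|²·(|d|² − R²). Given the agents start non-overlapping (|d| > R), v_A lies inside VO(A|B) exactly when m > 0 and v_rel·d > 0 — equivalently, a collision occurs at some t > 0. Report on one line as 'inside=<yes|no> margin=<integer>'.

d = (-16, -14),  |d|² = 452;  R = 7+6 = 13,  c = 452−13² = 283
v_rel = (-2, -2),  |v_rel|² = 8;  v_rel·d = (-2)·(-16) + (-2)·(-14) = 60
8·t² − 120·t + 283 = 0  ⇒  m = 60² − 8·283 = 1336
m = 1336 > 0,  v_rel·d = 60 > 0  ⇒  inside

inside=yes margin=1336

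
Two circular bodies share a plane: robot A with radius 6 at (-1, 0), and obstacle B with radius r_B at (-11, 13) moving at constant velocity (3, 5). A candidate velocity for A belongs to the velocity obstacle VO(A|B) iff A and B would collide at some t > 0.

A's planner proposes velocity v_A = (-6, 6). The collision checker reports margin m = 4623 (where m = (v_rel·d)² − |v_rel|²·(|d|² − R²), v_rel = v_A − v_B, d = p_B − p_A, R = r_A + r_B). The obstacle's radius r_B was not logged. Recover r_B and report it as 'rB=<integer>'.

m = 4623
d = (-10, 13);  v_rel = (-9, 1),  |v_rel|² = 82
v_rel×d = (-9)·(13) − (1)·(-10) = -107
since m = R²·82 − (-107)²:  R² = (11449 + 4623) / 82 = 196
R = √196 = 14  ⇒  r_B = 14 − 6 = 8

rB=8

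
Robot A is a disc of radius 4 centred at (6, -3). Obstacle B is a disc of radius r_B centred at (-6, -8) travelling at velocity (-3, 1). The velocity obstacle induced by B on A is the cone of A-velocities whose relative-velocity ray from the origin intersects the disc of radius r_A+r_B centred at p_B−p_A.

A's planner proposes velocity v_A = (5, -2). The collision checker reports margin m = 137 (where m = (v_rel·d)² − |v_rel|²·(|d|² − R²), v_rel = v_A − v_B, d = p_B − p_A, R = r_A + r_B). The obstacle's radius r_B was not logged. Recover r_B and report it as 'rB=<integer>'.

m = 137
d = (-12, -5);  v_rel = (8, -3),  |v_rel|² = 73
v_rel×d = (8)·(-5) − (-3)·(-12) = -76
since m = R²·73 − (-76)²:  R² = (5776 + 137) / 73 = 81
R = √81 = 9  ⇒  r_B = 9 − 4 = 5

rB=5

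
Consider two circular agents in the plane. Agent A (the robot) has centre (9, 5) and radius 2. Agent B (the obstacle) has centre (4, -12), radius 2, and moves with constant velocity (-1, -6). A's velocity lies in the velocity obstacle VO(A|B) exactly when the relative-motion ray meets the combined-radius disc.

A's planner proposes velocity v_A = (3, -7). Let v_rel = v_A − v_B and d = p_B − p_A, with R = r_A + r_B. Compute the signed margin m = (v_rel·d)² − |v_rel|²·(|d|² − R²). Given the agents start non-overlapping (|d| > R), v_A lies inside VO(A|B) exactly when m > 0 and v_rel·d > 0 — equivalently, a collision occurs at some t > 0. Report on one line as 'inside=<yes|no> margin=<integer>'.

d = (-5, -17),  |d|² = 314;  R = 2+2 = 4,  c = 314−4² = 298
v_rel = (4, -1),  |v_rel|² = 17;  v_rel·d = (4)·(-5) + (-1)·(-17) = -3
17·t² + 6·t + 298 = 0  ⇒  m = (-3)² − 17·298 = -5057
m = -5057 < 0,  v_rel·d = -3 < 0  ⇒  outside

inside=no margin=-5057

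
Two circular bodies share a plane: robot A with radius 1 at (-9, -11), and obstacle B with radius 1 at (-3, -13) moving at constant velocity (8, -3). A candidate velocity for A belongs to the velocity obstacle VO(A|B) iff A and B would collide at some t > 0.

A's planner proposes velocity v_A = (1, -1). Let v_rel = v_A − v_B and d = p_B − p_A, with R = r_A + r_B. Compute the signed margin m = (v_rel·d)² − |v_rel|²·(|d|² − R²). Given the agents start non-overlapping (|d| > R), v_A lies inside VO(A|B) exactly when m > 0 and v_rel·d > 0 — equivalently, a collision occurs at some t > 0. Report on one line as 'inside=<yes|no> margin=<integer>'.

d = (6, -2),  |d|² = 40;  R = 1+1 = 2,  c = 40−2² = 36
v_rel = (-7, 2),  |v_rel|² = 53;  v_rel·d = (-7)·(6) + (2)·(-2) = -46
53·t² + 92·t + 36 = 0  ⇒  m = (-46)² − 53·36 = 208
m = 208 > 0,  v_rel·d = -46 < 0  ⇒  outside

inside=no margin=208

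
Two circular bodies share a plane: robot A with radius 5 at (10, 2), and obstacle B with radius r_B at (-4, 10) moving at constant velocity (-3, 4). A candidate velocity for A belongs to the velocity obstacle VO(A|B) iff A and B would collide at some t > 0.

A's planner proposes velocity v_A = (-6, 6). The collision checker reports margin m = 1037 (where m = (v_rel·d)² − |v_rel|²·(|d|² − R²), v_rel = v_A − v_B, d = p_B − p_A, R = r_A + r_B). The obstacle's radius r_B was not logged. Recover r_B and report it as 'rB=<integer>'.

m = 1037
d = (-14, 8);  v_rel = (-3, 2),  |v_rel|² = 13
v_rel×d = (-3)·(8) − (2)·(-14) = 4
since m = R²·13 − 4²:  R² = (16 + 1037) / 13 = 81
R = √81 = 9  ⇒  r_B = 9 − 5 = 4

rB=4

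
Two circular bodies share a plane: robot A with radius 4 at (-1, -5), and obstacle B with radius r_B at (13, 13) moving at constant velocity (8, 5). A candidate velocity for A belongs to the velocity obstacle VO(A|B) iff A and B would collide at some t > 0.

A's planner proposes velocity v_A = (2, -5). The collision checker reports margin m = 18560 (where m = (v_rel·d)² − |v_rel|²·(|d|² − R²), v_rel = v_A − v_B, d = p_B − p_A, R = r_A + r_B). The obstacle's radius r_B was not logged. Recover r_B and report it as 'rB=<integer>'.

m = 18560
d = (14, 18);  v_rel = (-6, -10),  |v_rel|² = 136
v_rel×d = (-6)·(18) − (-10)·(14) = 32
since m = R²·136 − 32²:  R² = (1024 + 18560) / 136 = 144
R = √144 = 12  ⇒  r_B = 12 − 4 = 8

rB=8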